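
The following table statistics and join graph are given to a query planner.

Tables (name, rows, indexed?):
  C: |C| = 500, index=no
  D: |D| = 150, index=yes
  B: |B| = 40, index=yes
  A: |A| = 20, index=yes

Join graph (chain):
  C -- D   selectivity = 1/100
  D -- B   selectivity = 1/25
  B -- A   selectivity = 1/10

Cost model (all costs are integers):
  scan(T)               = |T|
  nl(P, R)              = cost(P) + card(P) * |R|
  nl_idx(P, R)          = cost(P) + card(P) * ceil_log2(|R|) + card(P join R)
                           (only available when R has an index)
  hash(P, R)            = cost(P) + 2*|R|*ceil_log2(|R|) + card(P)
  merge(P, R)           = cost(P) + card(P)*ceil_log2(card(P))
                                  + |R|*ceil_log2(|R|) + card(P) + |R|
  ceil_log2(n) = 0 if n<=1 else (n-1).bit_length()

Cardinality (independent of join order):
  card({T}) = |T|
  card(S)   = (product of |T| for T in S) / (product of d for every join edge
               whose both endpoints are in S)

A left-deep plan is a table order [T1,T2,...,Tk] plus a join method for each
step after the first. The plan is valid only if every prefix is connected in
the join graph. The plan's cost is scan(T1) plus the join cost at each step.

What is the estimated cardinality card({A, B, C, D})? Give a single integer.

2400

Tables in S: A(20), B(40), C(500), D(150)
Edges inside S: C-D(d=100), D-B(d=25), B-A(d=10)
numerator = 20 * 40 * 500 * 150 = 60000000
denominator = 100 * 25 * 10 = 25000
card(S) = 60000000 / 25000 = 2400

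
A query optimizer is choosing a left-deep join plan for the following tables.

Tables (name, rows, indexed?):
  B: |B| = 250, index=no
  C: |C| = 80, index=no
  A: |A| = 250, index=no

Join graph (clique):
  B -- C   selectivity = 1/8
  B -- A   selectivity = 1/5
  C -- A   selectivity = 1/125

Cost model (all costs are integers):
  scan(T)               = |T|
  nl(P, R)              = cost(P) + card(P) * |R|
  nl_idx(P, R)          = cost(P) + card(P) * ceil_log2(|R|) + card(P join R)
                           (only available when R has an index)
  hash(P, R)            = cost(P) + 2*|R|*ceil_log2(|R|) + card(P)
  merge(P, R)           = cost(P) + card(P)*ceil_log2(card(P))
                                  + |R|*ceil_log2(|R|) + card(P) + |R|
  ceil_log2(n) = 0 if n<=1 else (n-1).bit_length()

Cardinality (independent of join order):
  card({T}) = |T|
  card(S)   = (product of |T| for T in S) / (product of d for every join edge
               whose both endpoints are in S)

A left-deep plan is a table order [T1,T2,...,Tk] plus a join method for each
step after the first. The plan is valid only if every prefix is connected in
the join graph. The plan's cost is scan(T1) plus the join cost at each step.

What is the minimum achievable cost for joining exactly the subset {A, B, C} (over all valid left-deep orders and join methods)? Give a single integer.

5310

Selinger DP over subsets of {A,B,C}:
  {B}: scan cost=250, card=250
  {C}: scan cost=80, card=80
  {A}: scan cost=250, card=250
  {BC}: card=2500; try (C,hash)→1620, (B,merge)→2970, (C,merge)→3140, (B,hash)→4160, (B,nl)→20080, (C,nl)→20250; best=1620 via (C,hash)
  {AB}: card=12500; try (B,hash)→4500, (A,hash)→4500, (B,merge)→4750, (A,merge)→4750, (B,nl)→62750, (A,nl)→62750; best=4500 via (B,hash)
  {AC}: card=160; try (C,hash)→1620, (A,merge)→2970, (C,merge)→3140, (A,hash)→4160, (A,nl)→20080, (C,nl)→20250; best=1620 via (C,hash)
  {ABC}: card=1000; try (B,merge)→5310, (B,hash)→5780, (A,hash)→8120, (C,hash)→18120, (A,merge)→36370, (B,nl)→41620 …(+3); best=5310 via (B,merge)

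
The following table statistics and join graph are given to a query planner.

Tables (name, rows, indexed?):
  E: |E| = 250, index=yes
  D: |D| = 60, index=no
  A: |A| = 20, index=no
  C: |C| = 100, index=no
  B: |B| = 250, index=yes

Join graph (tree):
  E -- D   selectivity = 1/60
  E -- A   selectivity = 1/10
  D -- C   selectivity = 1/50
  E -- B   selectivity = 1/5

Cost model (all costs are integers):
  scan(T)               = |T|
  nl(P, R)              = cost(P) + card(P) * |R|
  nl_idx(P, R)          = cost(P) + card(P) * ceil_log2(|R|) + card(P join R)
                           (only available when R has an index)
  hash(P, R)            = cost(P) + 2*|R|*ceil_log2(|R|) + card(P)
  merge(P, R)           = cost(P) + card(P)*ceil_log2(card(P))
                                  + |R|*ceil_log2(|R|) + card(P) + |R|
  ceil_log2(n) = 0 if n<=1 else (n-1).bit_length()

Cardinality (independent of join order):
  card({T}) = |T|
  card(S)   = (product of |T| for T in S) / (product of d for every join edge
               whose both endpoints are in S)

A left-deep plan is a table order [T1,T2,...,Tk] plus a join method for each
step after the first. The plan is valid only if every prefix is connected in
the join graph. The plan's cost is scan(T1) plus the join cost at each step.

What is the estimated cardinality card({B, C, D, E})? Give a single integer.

Tables in S: B(250), C(100), D(60), E(250)
Edges inside S: E-D(d=60), D-C(d=50), E-B(d=5)
numerator = 250 * 100 * 60 * 250 = 375000000
denominator = 60 * 50 * 5 = 15000
card(S) = 375000000 / 15000 = 25000

25000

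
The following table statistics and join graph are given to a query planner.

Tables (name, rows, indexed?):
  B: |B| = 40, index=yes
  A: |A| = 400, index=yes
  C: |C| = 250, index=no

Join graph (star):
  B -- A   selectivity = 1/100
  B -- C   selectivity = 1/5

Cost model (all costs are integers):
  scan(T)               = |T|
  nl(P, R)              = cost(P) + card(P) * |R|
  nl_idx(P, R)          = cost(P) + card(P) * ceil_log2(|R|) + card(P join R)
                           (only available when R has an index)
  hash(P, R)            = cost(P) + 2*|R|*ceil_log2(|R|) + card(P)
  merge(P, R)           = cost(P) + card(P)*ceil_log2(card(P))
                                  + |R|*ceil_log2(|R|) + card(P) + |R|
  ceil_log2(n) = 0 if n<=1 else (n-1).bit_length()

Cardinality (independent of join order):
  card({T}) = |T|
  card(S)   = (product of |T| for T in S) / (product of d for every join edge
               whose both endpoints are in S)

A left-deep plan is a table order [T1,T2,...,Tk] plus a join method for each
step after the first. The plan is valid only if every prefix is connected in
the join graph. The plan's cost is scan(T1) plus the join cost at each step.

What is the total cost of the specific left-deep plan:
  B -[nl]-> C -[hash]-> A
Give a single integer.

step 1: scan B: cost=40, card=40
step 2: join C via nl
    card(P join C) = 40*250/(5) = 2000
    cost = 40 + 40*250 = 10040
step 3: join A via hash
    card(P join A) = 2000*400/(100) = 8000
    cost = 10040 + 2*400*9 + 2000 = 19240

19240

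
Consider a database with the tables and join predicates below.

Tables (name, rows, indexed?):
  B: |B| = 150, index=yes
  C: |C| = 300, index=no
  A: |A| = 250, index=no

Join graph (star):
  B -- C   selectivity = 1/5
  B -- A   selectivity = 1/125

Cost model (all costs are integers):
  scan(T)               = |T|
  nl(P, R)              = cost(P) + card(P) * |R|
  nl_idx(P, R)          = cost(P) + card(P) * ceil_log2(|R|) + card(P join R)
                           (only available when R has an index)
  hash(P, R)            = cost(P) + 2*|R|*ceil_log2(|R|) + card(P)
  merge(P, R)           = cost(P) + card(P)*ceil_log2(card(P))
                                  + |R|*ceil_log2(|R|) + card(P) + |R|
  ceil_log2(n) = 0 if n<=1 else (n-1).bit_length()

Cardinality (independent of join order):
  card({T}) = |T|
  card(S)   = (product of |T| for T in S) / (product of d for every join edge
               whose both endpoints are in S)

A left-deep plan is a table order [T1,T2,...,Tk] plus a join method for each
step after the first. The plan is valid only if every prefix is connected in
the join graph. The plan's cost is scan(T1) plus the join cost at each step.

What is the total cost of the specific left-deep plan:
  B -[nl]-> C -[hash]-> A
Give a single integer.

58150

step 1: scan B: cost=150, card=150
step 2: join C via nl
    card(P join C) = 150*300/(5) = 9000
    cost = 150 + 150*300 = 45150
step 3: join A via hash
    card(P join A) = 9000*250/(125) = 18000
    cost = 45150 + 2*250*8 + 9000 = 58150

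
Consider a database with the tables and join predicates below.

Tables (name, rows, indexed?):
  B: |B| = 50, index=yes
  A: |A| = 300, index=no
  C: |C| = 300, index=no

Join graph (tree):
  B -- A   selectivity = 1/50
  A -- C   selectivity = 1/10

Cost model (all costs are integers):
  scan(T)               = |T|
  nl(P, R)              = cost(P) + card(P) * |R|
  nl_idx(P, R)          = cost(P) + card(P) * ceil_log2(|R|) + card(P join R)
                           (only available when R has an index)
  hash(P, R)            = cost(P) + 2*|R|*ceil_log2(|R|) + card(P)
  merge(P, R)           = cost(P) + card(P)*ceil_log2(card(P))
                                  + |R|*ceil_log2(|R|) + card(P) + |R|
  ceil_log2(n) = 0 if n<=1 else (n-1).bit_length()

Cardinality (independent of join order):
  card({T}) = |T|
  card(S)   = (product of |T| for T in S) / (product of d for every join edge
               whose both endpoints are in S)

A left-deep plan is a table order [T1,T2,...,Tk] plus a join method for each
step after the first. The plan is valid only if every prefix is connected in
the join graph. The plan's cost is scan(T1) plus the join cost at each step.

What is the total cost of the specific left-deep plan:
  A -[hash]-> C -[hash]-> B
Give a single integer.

step 1: scan A: cost=300, card=300
step 2: join C via hash
    card(P join C) = 300*300/(10) = 9000
    cost = 300 + 2*300*9 + 300 = 6000
step 3: join B via hash
    card(P join B) = 9000*50/(50) = 9000
    cost = 6000 + 2*50*6 + 9000 = 15600

15600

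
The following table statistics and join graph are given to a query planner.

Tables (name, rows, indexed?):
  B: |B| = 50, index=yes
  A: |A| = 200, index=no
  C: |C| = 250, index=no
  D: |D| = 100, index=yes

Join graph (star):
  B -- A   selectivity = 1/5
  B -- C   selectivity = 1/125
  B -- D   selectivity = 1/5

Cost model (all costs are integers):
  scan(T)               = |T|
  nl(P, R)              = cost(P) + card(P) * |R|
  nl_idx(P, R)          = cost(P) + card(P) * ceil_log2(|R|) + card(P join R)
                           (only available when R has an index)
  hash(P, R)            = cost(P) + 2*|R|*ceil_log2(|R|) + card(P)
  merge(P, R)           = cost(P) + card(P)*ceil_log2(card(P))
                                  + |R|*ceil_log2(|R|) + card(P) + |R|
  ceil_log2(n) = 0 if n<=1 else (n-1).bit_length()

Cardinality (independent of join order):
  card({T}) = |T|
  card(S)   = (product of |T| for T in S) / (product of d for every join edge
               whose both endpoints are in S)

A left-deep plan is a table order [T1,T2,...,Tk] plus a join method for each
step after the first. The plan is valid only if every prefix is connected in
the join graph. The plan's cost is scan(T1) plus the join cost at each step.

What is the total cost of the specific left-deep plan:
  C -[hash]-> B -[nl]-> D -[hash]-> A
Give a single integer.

16300

step 1: scan C: cost=250, card=250
step 2: join B via hash
    card(P join B) = 250*50/(125) = 100
    cost = 250 + 2*50*6 + 250 = 1100
step 3: join D via nl
    card(P join D) = 100*100/(5) = 2000
    cost = 1100 + 100*100 = 11100
step 4: join A via hash
    card(P join A) = 2000*200/(5) = 80000
    cost = 11100 + 2*200*8 + 2000 = 16300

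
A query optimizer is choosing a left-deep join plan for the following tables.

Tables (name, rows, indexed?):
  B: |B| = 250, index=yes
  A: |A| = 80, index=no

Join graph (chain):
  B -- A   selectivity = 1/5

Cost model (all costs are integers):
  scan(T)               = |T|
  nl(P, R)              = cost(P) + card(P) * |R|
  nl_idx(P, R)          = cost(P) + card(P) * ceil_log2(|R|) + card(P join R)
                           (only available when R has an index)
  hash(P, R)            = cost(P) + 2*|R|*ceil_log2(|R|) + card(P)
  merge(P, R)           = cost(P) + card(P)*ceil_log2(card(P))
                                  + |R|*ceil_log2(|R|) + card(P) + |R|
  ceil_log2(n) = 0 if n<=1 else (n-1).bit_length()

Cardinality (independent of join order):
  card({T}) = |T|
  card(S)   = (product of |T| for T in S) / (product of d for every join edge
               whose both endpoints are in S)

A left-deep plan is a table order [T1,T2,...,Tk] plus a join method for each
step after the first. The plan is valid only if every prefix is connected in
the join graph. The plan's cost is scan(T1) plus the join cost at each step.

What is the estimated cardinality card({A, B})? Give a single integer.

4000

Tables in S: A(80), B(250)
Edges inside S: B-A(d=5)
numerator = 80 * 250 = 20000
denominator = 5 = 5
card(S) = 20000 / 5 = 4000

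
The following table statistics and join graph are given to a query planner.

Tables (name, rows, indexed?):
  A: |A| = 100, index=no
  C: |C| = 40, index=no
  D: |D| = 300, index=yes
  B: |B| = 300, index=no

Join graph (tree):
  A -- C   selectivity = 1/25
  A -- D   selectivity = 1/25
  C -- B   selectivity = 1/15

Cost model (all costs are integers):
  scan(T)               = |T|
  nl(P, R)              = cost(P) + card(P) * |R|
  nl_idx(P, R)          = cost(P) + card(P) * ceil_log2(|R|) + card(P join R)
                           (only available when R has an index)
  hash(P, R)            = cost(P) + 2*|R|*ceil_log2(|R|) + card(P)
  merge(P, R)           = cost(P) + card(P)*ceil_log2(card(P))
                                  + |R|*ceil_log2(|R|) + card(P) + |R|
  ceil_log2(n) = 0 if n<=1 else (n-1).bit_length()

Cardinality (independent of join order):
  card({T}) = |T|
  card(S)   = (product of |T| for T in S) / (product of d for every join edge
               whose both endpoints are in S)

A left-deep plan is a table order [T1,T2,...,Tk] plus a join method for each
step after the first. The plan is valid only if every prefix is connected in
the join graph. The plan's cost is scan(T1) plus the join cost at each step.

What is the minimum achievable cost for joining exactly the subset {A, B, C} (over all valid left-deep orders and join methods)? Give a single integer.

3280

Selinger DP over subsets of {A,B,C}:
  {A}: scan cost=100, card=100
  {C}: scan cost=40, card=40
  {B}: scan cost=300, card=300
  {AC}: card=160; try (C,hash)→680, (A,merge)→1120, (C,merge)→1180, (A,hash)→1480, (A,nl)→4040, (C,nl)→4100; best=680 via (C,hash)
  {BC}: card=800; try (C,hash)→1080, (B,merge)→3320, (C,merge)→3580, (B,hash)→5480, (B,nl)→12040, (C,nl)→12300; best=1080 via (C,hash)
  {ABC}: card=3200; try (A,hash)→3280, (B,merge)→5120, (B,hash)→6240, (A,merge)→10680, (B,nl)→48680, (A,nl)→81080; best=3280 via (A,hash)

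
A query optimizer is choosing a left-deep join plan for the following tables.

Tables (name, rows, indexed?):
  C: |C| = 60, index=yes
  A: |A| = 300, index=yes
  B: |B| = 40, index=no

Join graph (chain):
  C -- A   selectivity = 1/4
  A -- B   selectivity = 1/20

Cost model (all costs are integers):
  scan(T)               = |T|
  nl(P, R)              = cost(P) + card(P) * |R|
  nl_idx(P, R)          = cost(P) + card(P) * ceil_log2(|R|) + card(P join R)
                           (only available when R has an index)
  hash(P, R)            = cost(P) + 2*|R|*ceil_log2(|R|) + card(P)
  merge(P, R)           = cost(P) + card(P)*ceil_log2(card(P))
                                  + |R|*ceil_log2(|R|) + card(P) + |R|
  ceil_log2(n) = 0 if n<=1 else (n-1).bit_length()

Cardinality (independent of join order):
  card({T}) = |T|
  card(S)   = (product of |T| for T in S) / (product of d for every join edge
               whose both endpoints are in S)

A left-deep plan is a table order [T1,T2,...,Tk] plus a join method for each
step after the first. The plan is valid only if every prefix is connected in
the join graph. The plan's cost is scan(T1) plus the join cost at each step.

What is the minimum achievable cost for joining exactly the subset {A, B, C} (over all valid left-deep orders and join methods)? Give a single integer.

2320

Selinger DP over subsets of {A,B,C}:
  {C}: scan cost=60, card=60
  {A}: scan cost=300, card=300
  {B}: scan cost=40, card=40
  {AC}: card=4500; try (C,hash)→1320, (A,merge)→3480, (C,merge)→3720, (A,nl_idx)→5100, (A,hash)→5520, (C,nl_idx)→6600 …(+2); best=1320 via (C,hash)
  {AB}: card=600; try (A,nl_idx)→1000, (B,hash)→1080, (A,merge)→3320, (B,merge)→3580, (A,hash)→5480, (A,nl)→12040 …(+1); best=1000 via (A,nl_idx)
  {ABC}: card=9000; try (C,hash)→2320, (B,hash)→6300, (C,merge)→8020, (C,nl_idx)→13600, (C,nl)→37000, (B,merge)→64600 …(+1); best=2320 via (C,hash)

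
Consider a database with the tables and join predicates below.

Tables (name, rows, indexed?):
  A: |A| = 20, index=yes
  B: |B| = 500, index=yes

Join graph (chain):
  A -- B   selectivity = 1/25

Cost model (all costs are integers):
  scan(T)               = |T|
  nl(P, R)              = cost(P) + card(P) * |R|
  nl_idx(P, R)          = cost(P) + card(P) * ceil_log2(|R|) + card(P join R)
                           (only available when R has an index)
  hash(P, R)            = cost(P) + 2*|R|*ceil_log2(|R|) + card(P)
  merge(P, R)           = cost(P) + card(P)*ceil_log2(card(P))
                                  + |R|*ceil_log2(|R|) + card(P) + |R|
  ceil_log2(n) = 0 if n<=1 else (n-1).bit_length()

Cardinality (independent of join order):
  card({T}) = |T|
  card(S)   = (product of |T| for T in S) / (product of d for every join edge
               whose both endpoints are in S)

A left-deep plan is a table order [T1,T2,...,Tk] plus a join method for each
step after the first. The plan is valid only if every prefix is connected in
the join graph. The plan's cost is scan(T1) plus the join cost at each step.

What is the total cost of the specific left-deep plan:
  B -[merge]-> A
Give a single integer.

5620

step 1: scan B: cost=500, card=500
step 2: join A via merge
    card(P join A) = 500*20/(25) = 400
    cost = 500 + 500*9 + 20*5 + 500 + 20 = 5620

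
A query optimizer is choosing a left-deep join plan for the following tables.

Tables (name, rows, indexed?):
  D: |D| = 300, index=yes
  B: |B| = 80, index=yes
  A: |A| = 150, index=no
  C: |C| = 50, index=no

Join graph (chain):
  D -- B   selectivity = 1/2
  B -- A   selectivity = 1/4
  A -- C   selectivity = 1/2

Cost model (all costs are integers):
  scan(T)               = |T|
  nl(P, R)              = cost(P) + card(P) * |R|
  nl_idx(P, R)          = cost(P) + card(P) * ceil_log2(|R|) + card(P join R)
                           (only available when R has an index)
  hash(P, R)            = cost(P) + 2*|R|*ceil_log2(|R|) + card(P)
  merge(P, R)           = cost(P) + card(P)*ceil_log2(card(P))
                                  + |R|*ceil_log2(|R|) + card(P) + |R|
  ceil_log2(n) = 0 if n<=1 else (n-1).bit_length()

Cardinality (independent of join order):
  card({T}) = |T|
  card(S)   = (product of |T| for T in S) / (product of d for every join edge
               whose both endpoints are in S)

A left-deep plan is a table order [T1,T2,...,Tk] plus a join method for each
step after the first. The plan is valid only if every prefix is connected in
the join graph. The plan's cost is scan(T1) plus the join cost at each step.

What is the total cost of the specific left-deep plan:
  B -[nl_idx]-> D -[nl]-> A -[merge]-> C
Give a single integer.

10813150

step 1: scan B: cost=80, card=80
step 2: join D via nl_idx
    card(P join D) = 80*300/(2) = 12000
    cost = 80 + 80*9 + 12000 = 12800
step 3: join A via nl
    card(P join A) = 12000*150/(4) = 450000
    cost = 12800 + 12000*150 = 1812800
step 4: join C via merge
    card(P join C) = 450000*50/(2) = 11250000
    cost = 1812800 + 450000*19 + 50*6 + 450000 + 50 = 10813150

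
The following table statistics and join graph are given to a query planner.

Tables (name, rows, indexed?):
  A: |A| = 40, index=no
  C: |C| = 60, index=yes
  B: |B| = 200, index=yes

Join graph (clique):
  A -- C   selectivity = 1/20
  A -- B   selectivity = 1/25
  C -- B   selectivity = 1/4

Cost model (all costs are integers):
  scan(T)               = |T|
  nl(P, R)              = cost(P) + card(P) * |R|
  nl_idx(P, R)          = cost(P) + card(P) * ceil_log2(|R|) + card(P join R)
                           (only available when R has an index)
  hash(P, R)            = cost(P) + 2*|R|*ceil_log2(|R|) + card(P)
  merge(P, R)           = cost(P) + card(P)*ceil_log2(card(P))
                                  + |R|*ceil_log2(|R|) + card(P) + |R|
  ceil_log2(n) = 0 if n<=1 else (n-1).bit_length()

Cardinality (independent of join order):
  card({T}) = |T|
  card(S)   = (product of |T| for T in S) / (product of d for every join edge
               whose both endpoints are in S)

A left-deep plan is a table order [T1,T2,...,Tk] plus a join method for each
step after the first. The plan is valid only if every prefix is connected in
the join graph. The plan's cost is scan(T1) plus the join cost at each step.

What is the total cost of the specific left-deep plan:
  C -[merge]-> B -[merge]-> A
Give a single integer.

step 1: scan C: cost=60, card=60
step 2: join B via merge
    card(P join B) = 60*200/(4) = 3000
    cost = 60 + 60*6 + 200*8 + 60 + 200 = 2280
step 3: join A via merge
    card(P join A) = 3000*40/(20*25) = 240
    cost = 2280 + 3000*12 + 40*6 + 3000 + 40 = 41560

41560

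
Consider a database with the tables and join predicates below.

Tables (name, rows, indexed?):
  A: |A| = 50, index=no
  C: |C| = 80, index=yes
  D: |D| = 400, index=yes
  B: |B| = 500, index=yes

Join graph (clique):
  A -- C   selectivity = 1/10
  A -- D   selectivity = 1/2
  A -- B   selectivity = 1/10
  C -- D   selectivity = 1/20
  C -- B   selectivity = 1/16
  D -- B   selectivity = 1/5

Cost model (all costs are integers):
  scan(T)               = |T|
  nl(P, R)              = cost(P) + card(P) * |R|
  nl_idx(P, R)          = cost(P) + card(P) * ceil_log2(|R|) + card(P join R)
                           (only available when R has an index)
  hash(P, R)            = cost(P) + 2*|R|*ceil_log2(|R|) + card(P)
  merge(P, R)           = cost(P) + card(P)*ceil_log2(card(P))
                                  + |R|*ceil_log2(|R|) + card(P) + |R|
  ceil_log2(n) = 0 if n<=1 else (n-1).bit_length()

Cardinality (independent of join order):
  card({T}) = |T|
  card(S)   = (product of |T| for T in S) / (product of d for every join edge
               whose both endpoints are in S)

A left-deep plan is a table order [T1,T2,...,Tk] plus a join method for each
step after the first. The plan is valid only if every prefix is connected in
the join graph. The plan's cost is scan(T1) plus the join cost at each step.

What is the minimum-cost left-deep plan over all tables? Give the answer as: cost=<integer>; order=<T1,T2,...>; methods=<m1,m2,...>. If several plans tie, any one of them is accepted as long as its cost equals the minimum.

cost=13670; order=B,A,C,D; methods=hash,hash,hash

Selinger DP (subsets sized 1..n):
  {A}: scan cost=50, card=50
  {C}: scan cost=80, card=80
  {D}: scan cost=400, card=400
  {B}: scan cost=500, card=500
  {AC}: card=400; try (A,hash)→760, (C,nl_idx)→800, (C,merge)→1040, (A,merge)→1070, (C,hash)→1220, (C,nl)→4050 …(+1); best=760 via (A,hash)
  {AD}: card=10000; try (A,hash)→1400, (D,merge)→4400, (A,merge)→4750, (D,hash)→7300, (D,nl_idx)→10500, (D,nl)→20050 …(+1); best=1400 via (A,hash)
  {AB}: card=2500; try (A,hash)→1600, (B,nl_idx)→3000, (B,merge)→5400, (A,merge)→5850, (B,hash)→9100, (B,nl)→25050 …(+1); best=1600 via (A,hash)
  {CD}: card=1600; try (C,hash)→1920, (D,nl_idx)→2400, (D,merge)→4720, (C,nl_idx)→4800, (C,merge)→5040, (D,hash)→7360 …(+2); best=1920 via (C,hash)
  {BC}: card=2500; try (C,hash)→2120, (B,nl_idx)→3300, (B,merge)→5720, (C,merge)→6140, (C,nl_idx)→6500, (B,hash)→9160 …(+2); best=2120 via (C,hash)
  {BD}: card=40000; try (D,hash)→8200, (B,merge)→9400, (D,merge)→9500, (B,hash)→9800, (B,nl_idx)→44000, (D,nl_idx)→45000 …(+2); best=8200 via (D,hash)
  {ACD}: card=4000; try (A,hash)→4120, (D,hash)→8360, (D,nl_idx)→8360, (D,merge)→8760, (C,hash)→12520, (A,merge)→21470 …(+5); best=4120 via (A,hash)
  {ABC}: card=1250; try (C,hash)→5220, (A,hash)→5220, (B,nl_idx)→5610, (B,merge)→9760, (B,hash)→10160, (C,nl_idx)→20350 …(+5); best=5220 via (C,hash)
  {ABD}: card=100000; try (D,hash)→11300, (B,hash)→20400, (D,merge)→38100, (A,hash)→48800, (D,nl_idx)→124100, (B,merge)→156400 …(+5); best=11300 via (D,hash)
  {BCD}: card=10000; try (D,hash)→11820, (B,hash)→12520, (B,merge)→26120, (B,nl_idx)→26320, (D,nl_idx)→34620, (D,merge)→38620 …(+6); best=11820 via (D,hash)
  {ABCD}: card=2500; try (D,hash)→13670, (B,hash)→17120, (D,nl_idx)→18970, (A,hash)→22420, (D,merge)→24220, (B,nl_idx)→42620 …(+9); best=13670 via (D,hash)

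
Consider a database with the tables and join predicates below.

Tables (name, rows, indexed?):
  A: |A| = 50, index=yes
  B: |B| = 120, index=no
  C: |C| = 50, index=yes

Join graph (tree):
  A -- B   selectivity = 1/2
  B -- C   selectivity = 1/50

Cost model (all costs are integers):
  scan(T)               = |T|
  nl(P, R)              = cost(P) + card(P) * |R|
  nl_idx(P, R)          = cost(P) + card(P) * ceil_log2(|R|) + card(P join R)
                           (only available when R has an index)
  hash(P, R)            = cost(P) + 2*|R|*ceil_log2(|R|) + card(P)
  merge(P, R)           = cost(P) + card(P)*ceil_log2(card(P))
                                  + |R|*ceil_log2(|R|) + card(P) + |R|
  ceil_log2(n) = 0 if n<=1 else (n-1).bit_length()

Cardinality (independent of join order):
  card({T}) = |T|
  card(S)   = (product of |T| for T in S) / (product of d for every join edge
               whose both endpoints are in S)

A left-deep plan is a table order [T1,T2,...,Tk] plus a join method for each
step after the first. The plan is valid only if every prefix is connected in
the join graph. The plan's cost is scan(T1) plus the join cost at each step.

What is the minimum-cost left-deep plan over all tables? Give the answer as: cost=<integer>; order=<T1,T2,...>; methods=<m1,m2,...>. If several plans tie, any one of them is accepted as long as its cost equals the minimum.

Selinger DP (subsets sized 1..n):
  {A}: scan cost=50, card=50
  {B}: scan cost=120, card=120
  {C}: scan cost=50, card=50
  {AB}: card=3000; try (A,hash)→840, (B,merge)→1360, (A,merge)→1430, (B,hash)→1780, (A,nl_idx)→3840, (B,nl)→6050 …(+1); best=840 via (A,hash)
  {BC}: card=120; try (C,hash)→840, (C,nl_idx)→960, (B,merge)→1360, (C,merge)→1430, (B,hash)→1780, (B,nl)→6050 …(+1); best=840 via (C,hash)
  {ABC}: card=3000; try (A,hash)→1560, (A,merge)→2150, (C,hash)→4440, (A,nl_idx)→4560, (A,nl)→6840, (C,nl_idx)→21840 …(+2); best=1560 via (A,hash)

cost=1560; order=B,C,A; methods=hash,hash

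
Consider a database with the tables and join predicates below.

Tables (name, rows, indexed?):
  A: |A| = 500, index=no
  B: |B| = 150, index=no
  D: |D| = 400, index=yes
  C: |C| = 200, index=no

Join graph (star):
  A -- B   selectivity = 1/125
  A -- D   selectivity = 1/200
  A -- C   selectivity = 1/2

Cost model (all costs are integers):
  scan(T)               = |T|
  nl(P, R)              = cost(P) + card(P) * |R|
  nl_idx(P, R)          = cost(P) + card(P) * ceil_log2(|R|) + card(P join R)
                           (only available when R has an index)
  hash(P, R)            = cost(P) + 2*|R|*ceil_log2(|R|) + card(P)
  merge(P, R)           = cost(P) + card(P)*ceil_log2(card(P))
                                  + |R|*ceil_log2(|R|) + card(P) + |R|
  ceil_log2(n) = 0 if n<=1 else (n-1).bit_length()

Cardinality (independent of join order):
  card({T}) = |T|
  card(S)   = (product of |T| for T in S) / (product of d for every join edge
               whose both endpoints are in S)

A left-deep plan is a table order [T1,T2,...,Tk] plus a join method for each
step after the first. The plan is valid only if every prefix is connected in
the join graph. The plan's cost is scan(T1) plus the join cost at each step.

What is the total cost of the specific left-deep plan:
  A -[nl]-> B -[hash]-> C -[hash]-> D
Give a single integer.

step 1: scan A: cost=500, card=500
step 2: join B via nl
    card(P join B) = 500*150/(125) = 600
    cost = 500 + 500*150 = 75500
step 3: join C via hash
    card(P join C) = 600*200/(2) = 60000
    cost = 75500 + 2*200*8 + 600 = 79300
step 4: join D via hash
    card(P join D) = 60000*400/(200) = 120000
    cost = 79300 + 2*400*9 + 60000 = 146500

146500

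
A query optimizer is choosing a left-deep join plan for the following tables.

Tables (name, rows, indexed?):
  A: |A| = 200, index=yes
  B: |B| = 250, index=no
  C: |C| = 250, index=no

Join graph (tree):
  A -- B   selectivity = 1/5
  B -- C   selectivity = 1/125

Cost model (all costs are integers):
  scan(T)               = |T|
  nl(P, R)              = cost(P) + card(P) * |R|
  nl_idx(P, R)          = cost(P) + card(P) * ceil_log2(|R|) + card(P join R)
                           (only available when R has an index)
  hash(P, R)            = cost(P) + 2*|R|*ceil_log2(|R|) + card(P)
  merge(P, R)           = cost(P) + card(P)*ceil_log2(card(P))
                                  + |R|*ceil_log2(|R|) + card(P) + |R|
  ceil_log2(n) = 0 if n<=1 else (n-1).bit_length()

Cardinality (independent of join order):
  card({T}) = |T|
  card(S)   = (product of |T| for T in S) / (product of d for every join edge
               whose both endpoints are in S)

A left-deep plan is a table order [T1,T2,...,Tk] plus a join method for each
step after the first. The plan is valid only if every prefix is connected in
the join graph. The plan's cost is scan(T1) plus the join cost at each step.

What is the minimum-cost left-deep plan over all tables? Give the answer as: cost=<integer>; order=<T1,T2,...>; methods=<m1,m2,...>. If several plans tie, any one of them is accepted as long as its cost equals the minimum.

Selinger DP (subsets sized 1..n):
  {A}: scan cost=200, card=200
  {B}: scan cost=250, card=250
  {C}: scan cost=250, card=250
  {AB}: card=10000; try (A,hash)→3700, (B,merge)→4250, (A,merge)→4300, (B,hash)→4400, (A,nl_idx)→12250, (B,nl)→50200 …(+1); best=3700 via (A,hash)
  {BC}: card=500; try (C,hash)→4500, (B,hash)→4500, (C,merge)→4750, (B,merge)→4750, (C,nl)→62750, (B,nl)→62750; best=4500 via (C,hash)
  {ABC}: card=20000; try (A,hash)→8200, (A,merge)→11300, (C,hash)→17700, (A,nl_idx)→28500, (A,nl)→104500, (C,merge)→155950 …(+1); best=8200 via (A,hash)

cost=8200; order=B,C,A; methods=hash,hash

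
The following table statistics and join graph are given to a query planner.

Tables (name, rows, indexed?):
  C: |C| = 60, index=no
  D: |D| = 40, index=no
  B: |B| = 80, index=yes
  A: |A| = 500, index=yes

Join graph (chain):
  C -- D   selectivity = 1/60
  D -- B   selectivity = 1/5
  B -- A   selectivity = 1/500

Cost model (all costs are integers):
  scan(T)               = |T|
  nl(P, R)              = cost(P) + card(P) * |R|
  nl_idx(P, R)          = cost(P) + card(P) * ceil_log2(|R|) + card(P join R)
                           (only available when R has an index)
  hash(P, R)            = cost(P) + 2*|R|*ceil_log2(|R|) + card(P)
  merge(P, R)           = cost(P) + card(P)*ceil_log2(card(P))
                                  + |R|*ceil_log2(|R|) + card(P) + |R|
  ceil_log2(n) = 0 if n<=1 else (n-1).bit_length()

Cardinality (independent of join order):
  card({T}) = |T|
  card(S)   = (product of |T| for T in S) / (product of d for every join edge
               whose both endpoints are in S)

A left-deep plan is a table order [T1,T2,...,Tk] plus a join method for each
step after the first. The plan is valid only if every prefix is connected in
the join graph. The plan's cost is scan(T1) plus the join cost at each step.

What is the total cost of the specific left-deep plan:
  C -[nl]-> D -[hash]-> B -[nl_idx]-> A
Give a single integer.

10020

step 1: scan C: cost=60, card=60
step 2: join D via nl
    card(P join D) = 60*40/(60) = 40
    cost = 60 + 60*40 = 2460
step 3: join B via hash
    card(P join B) = 40*80/(5) = 640
    cost = 2460 + 2*80*7 + 40 = 3620
step 4: join A via nl_idx
    card(P join A) = 640*500/(500) = 640
    cost = 3620 + 640*9 + 640 = 10020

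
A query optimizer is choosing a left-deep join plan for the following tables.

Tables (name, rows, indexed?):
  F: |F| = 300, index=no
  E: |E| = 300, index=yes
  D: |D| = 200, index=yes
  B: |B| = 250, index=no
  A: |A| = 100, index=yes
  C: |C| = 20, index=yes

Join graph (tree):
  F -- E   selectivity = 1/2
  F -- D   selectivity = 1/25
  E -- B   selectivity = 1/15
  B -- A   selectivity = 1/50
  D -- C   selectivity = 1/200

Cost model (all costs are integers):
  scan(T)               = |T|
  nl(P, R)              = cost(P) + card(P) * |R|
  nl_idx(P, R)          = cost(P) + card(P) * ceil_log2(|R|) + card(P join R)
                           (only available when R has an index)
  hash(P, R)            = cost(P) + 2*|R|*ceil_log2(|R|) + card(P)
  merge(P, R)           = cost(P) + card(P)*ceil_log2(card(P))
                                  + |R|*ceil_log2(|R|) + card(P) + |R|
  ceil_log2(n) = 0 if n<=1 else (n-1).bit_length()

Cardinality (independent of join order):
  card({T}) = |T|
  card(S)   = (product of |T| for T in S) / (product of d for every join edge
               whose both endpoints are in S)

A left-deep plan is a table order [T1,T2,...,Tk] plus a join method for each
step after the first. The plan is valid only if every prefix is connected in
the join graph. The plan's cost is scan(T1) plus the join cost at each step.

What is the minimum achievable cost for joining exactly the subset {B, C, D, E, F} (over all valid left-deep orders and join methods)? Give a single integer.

48480

Selinger DP over subsets of {B,C,D,E,F}:
  {F}: scan cost=300, card=300
  {E}: scan cost=300, card=300
  {D}: scan cost=200, card=200
  {B}: scan cost=250, card=250
  {C}: scan cost=20, card=20
  {EF}: card=45000; try (F,hash)→6000, (E,hash)→6000, (F,merge)→6300, (E,merge)→6300, (E,nl_idx)→48000, (F,nl)→90300 …(+1); best=6000 via (F,hash)
  {DF}: card=2400; try (D,hash)→3800, (F,merge)→5000, (D,merge)→5100, (D,nl_idx)→5100, (F,hash)→5800, (F,nl)→60200 …(+1); best=3800 via (D,hash)
  {BE}: card=5000; try (B,hash)→4600, (E,merge)→5500, (B,merge)→5550, (E,hash)→5900, (E,nl_idx)→7500, (E,nl)→75250 …(+1); best=4600 via (B,hash)
  {CD}: card=20; try (D,nl_idx)→200, (C,hash)→600, (C,nl_idx)→1220, (D,merge)→1940, (C,merge)→2120, (D,hash)→3240 …(+2); best=200 via (D,nl_idx)
  {DEF}: card=360000; try (E,hash)→11600, (E,merge)→38000, (D,hash)→54200, (E,nl_idx)→385400, (E,nl)→723800, (D,nl_idx)→726000 …(+2); best=11600 via (E,hash)
  {BEF}: card=750000; try (F,hash)→15000, (B,hash)→55000, (F,merge)→77600, (B,merge)→773250, (F,nl)→1504600, (B,nl)→11256000; best=15000 via (F,hash)
  {CDF}: card=240; try (F,merge)→3320, (F,hash)→5620, (F,nl)→6200, (C,hash)→6400, (C,nl_idx)→16040, (C,merge)→35120 …(+1); best=3320 via (F,merge)
  {BDEF}: card=6000000; try (B,hash)→375600, (D,hash)→768200, (B,merge)→7213850, (D,nl_idx)→12015000, (D,merge)→15766800, (B,nl)→90011600 …(+1); best=375600 via (B,hash)
  {CDEF}: card=36000; try (E,merge)→8480, (E,hash)→8960, (E,nl_idx)→41480, (E,nl)→75320, (C,hash)→371800, (C,nl_idx)→1847600 …(+2); best=8480 via (E,merge)
  {BCDEF}: card=600000; try (B,hash)→48480, (B,merge)→622730, (C,hash)→6375800, (B,nl)→9008480, (C,nl_idx)→30975600, (C,nl)→120375600 …(+1); best=48480 via (B,hash)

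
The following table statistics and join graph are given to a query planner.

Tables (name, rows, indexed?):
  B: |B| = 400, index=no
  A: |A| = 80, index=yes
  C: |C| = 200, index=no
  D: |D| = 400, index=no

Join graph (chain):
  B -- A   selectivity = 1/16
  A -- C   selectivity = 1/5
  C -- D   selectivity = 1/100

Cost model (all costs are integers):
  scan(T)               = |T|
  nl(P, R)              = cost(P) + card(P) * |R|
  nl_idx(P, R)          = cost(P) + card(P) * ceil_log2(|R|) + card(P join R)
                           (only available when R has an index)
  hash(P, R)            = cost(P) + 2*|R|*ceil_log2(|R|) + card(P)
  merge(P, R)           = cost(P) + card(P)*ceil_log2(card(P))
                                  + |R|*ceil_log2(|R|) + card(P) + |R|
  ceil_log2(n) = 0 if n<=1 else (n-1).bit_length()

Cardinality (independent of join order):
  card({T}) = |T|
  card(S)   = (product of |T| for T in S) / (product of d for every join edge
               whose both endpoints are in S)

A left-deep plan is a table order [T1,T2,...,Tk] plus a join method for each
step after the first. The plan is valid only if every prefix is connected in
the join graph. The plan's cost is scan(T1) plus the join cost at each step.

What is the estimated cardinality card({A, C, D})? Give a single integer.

Tables in S: A(80), C(200), D(400)
Edges inside S: A-C(d=5), C-D(d=100)
numerator = 80 * 200 * 400 = 6400000
denominator = 5 * 100 = 500
card(S) = 6400000 / 500 = 12800

12800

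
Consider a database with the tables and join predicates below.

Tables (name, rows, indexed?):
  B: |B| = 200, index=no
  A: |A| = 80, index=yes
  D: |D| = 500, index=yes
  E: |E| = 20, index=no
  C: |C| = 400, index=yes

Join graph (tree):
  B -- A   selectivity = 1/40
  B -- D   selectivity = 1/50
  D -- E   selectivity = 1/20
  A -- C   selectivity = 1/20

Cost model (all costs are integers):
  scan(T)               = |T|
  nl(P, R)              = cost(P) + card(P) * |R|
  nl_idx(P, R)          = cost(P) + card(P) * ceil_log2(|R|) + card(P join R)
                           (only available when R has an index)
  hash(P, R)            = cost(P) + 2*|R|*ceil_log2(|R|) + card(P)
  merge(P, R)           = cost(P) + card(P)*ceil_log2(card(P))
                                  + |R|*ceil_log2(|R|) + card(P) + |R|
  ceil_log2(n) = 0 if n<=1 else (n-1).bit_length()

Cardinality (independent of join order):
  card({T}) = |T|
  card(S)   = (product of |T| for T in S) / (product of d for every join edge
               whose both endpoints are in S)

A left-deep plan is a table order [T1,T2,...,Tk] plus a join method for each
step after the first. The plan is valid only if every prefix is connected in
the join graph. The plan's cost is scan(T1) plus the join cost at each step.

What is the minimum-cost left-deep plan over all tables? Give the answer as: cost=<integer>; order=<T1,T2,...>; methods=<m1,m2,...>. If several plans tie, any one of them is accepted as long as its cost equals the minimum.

Selinger DP (subsets sized 1..n):
  {B}: scan cost=200, card=200
  {A}: scan cost=80, card=80
  {D}: scan cost=500, card=500
  {E}: scan cost=20, card=20
  {C}: scan cost=400, card=400
  {AB}: card=400; try (A,hash)→1520, (A,nl_idx)→2000, (B,merge)→2520, (A,merge)→2640, (B,hash)→3360, (B,nl)→16080 …(+1); best=1520 via (A,hash)
  {BD}: card=2000; try (D,nl_idx)→4000, (B,hash)→4200, (D,merge)→7000, (B,merge)→7300, (D,hash)→9400, (D,nl)→100200 …(+1); best=4000 via (D,nl_idx)
  {AC}: card=1600; try (A,hash)→1920, (C,nl_idx)→2400, (C,merge)→4720, (A,nl_idx)→4800, (A,merge)→5040, (C,hash)→7360 …(+2); best=1920 via (A,hash)
  {DE}: card=500; try (D,nl_idx)→700, (E,hash)→1200, (D,merge)→5140, (E,merge)→5620, (D,hash)→9040, (D,nl)→10020 …(+1); best=700 via (D,nl_idx)
  {ABD}: card=4000; try (A,hash)→7120, (D,nl_idx)→9120, (D,merge)→10520, (D,hash)→10920, (A,nl_idx)→22000, (A,merge)→28640 …(+2); best=7120 via (A,hash)
  {ABC}: card=8000; try (B,hash)→6720, (C,hash)→9120, (C,merge)→9520, (C,nl_idx)→13120, (B,merge)→22920, (C,nl)→161520 …(+1); best=6720 via (B,hash)
  {BDE}: card=2000; try (B,hash)→4400, (E,hash)→6200, (B,merge)→7500, (E,merge)→28120, (E,nl)→44000, (B,nl)→100700; best=4400 via (B,hash)
  {ABDE}: card=4000; try (A,hash)→7520, (E,hash)→11320, (A,nl_idx)→22400, (A,merge)→29040, (E,merge)→59240, (E,nl)→87120 …(+1); best=7520 via (A,hash)
  {ABCD}: card=80000; try (C,hash)→18320, (D,hash)→23720, (C,merge)→63120, (C,nl_idx)→123120, (D,merge)→123720, (D,nl_idx)→158720 …(+2); best=18320 via (C,hash)
  {ABCDE}: card=80000; try (C,hash)→18720, (C,merge)→63520, (E,hash)→98520, (C,nl_idx)→123520, (E,merge)→1458440, (C,nl)→1607520 …(+1); best=18720 via (C,hash)

cost=18720; order=E,D,B,A,C; methods=nl_idx,hash,hash,hash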